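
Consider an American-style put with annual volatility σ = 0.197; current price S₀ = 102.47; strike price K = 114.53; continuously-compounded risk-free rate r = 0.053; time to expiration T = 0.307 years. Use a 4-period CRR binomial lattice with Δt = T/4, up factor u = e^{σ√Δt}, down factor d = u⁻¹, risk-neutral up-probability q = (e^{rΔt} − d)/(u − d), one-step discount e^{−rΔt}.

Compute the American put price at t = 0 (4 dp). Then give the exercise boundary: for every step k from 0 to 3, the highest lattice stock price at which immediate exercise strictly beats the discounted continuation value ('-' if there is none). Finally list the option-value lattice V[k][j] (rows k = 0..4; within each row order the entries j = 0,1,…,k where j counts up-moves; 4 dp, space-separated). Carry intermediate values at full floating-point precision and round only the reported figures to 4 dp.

Δt=0.07675, u=1.05609, d=0.94689, q=0.52368, disc=e^(-rΔt)=0.99594
k=4 terminal: V=max(K-S,0) → 32.1565 22.6561 12.0600 0.2418 0.0000
k=3: j=0 S=86.9941 intr=27.5359 cont=27.0709 V=27.5359[EX]; j=1 S=97.0274 intr=17.5026 cont=17.0376 V=17.5026[EX]; j=2 S=108.2179 intr=6.3121 cont=5.8472 V=6.3121[EX]; j=3 S=120.6990 intr=0.0000 cont=0.1147 V=0.1147[hold]  S*(3)=108.2179
k=2: j=0 S=91.8739 intr=22.6561 cont=22.1912 V=22.6561[EX]; j=1 S=102.4700 intr=12.0600 cont=11.5951 V=12.0600[EX]; j=2 S=114.2882 intr=0.2418 cont=3.0542 V=3.0542[hold]  S*(2)=102.4700
k=1: j=0 S=97.0274 intr=17.5026 cont=17.0376 V=17.5026[EX]; j=1 S=108.2179 intr=6.3121 cont=7.3140 V=7.3140[hold]  S*(1)=97.0274
k=0: j=0 S=102.4700 intr=12.0600 cont=12.1176 V=12.1176[hold]  S*(0)=-

price = 12.1176
boundary = - 97.0274 102.4700 108.2179
tree:
12.1176
17.5026 7.3140
22.6561 12.0600 3.0542
27.5359 17.5026 6.3121 0.1147
32.1565 22.6561 12.0600 0.2418 0.0000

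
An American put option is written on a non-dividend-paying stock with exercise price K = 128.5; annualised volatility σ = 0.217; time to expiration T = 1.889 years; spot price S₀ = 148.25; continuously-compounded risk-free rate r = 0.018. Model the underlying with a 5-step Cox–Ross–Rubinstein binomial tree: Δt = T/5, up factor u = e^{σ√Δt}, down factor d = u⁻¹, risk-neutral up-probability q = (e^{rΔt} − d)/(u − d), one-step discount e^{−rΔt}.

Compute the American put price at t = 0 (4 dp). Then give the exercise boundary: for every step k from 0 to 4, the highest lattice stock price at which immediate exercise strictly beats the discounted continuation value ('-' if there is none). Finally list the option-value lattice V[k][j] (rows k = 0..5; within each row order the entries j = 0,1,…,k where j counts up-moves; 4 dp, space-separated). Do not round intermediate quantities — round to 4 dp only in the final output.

params: Δt=0.37780 u=1.14268 d=0.87513 q=0.49221 e^(-rΔt)=0.99322
t_5 payoffs: 52.4037 29.1390 0.0000 0.0000 0.0000 0.0000
t_4: node(4,0) S=86.9541 payoff=41.5459 vs cont=40.6750 → 41.5459 [stop]  node(4,1) S=113.5383 payoff=14.9617 vs cont=14.6962 → 14.9617 [stop]  node(4,2) S=148.2500 payoff=0.0000 vs cont=0.0000 → 0.0000 [wait]  node(4,3) S=193.5740 payoff=0.0000 vs cont=0.0000 → 0.0000 [wait]  node(4,4) S=252.7548 payoff=0.0000 vs cont=0.0000 → 0.0000 [wait]  ⇒ S*(4)=113.5383
t_3: node(3,0) S=99.3610 payoff=29.1390 vs cont=28.2681 → 29.1390 [stop]  node(3,1) S=129.7384 payoff=0.0000 vs cont=7.5460 → 7.5460 [wait]  node(3,2) S=169.4029 payoff=0.0000 vs cont=0.0000 → 0.0000 [wait]  node(3,3) S=221.1940 payoff=0.0000 vs cont=0.0000 → 0.0000 [wait]  ⇒ S*(3)=99.3610
t_2: node(2,0) S=113.5383 payoff=14.9617 vs cont=18.3853 → 18.3853 [wait]  node(2,1) S=148.2500 payoff=0.0000 vs cont=3.8058 → 3.8058 [wait]  node(2,2) S=193.5740 payoff=0.0000 vs cont=0.0000 → 0.0000 [wait]  ⇒ S*(2)=-
t_1: node(1,0) S=129.7384 payoff=0.0000 vs cont=11.1332 → 11.1332 [wait]  node(1,1) S=169.4029 payoff=0.0000 vs cont=1.9195 → 1.9195 [wait]  ⇒ S*(1)=-
t_0: node(0,0) S=148.2500 payoff=0.0000 vs cont=6.5534 → 6.5534 [wait]  ⇒ S*(0)=-

price = 6.5534
boundary = - - - 99.3610 113.5383
tree:
6.5534
11.1332 1.9195
18.3853 3.8058 0.0000
29.1390 7.5460 0.0000 0.0000
41.5459 14.9617 0.0000 0.0000 0.0000
52.4037 29.1390 0.0000 0.0000 0.0000 0.0000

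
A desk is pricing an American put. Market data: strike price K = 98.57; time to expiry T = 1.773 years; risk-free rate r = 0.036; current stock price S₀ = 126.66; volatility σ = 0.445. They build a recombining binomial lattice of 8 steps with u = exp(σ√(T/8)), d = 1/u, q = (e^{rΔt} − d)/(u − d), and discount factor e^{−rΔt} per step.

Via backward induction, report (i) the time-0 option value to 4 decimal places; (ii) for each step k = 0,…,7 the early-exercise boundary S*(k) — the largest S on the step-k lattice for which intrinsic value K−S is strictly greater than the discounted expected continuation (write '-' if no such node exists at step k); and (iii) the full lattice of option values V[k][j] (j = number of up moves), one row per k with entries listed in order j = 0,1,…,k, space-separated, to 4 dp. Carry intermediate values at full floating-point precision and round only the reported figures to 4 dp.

Δt=0.22162  u=1.23305  d=0.81100  q=0.46680  discount=0.99205
step 8 (expiry): payoffs max(K−S,0) = 74.8679 62.5329 43.7785 15.2640 0.0000 0.0000 0.0000 0.0000 0.0000
step 7: (k=7,j=0): S=29.2259, (K−S)⁺=69.3441, hold=68.5608 ⇒ V=69.3441 exercise | (k=7,j=1): S=44.4356, (K−S)⁺=54.1344, hold=53.3511 ⇒ V=54.1344 exercise | (k=7,j=2): S=67.5608, (K−S)⁺=31.0092, hold=30.2259 ⇒ V=31.0092 exercise | (k=7,j=3): S=102.7207, (K−S)⁺=0.0000, hold=8.0741 ⇒ V=8.0741 continue | (k=7,j=4): S=156.1785, (K−S)⁺=0.0000, hold=0.0000 ⇒ V=0.0000 continue | (k=7,j=5): S=237.4567, (K−S)⁺=0.0000, hold=0.0000 ⇒ V=0.0000 continue | (k=7,j=6): S=361.0336, (K−S)⁺=0.0000, hold=0.0000 ⇒ V=0.0000 continue | (k=7,j=7): S=548.9223, (K−S)⁺=0.0000, hold=0.0000 ⇒ V=0.0000 continue  boundary S*=67.5608
step 6: (k=6,j=0): S=36.0371, (K−S)⁺=62.5329, hold=61.7496 ⇒ V=62.5329 exercise | (k=6,j=1): S=54.7915, (K−S)⁺=43.7785, hold=42.9952 ⇒ V=43.7785 exercise | (k=6,j=2): S=83.3060, (K−S)⁺=15.2640, hold=20.1419 ⇒ V=20.1419 continue | (k=6,j=3): S=126.6600, (K−S)⁺=0.0000, hold=4.2709 ⇒ V=4.2709 continue | (k=6,j=4): S=192.5763, (K−S)⁺=0.0000, hold=0.0000 ⇒ V=0.0000 continue | (k=6,j=5): S=292.7966, (K−S)⁺=0.0000, hold=0.0000 ⇒ V=0.0000 continue | (k=6,j=6): S=445.1734, (K−S)⁺=0.0000, hold=0.0000 ⇒ V=0.0000 continue  boundary S*=54.7915
step 5: (k=5,j=0): S=44.4356, (K−S)⁺=54.1344, hold=53.3511 ⇒ V=54.1344 exercise | (k=5,j=1): S=67.5608, (K−S)⁺=31.0092, hold=32.4848 ⇒ V=32.4848 continue | (k=5,j=2): S=102.7207, (K−S)⁺=0.0000, hold=12.6322 ⇒ V=12.6322 continue | (k=5,j=3): S=156.1785, (K−S)⁺=0.0000, hold=2.2592 ⇒ V=2.2592 continue | (k=5,j=4): S=237.4567, (K−S)⁺=0.0000, hold=0.0000 ⇒ V=0.0000 continue | (k=5,j=5): S=361.0336, (K−S)⁺=0.0000, hold=0.0000 ⇒ V=0.0000 continue  boundary S*=44.4356
step 4: (k=4,j=0): S=54.7915, (K−S)⁺=43.7785, hold=43.6785 ⇒ V=43.7785 exercise | (k=4,j=1): S=83.3060, (K−S)⁺=15.2640, hold=23.0331 ⇒ V=23.0331 continue | (k=4,j=2): S=126.6600, (K−S)⁺=0.0000, hold=7.7282 ⇒ V=7.7282 continue | (k=4,j=3): S=192.5763, (K−S)⁺=0.0000, hold=1.1950 ⇒ V=1.1950 continue | (k=4,j=4): S=292.7966, (K−S)⁺=0.0000, hold=0.0000 ⇒ V=0.0000 continue  boundary S*=54.7915
step 3: (k=3,j=0): S=67.5608, (K−S)⁺=31.0092, hold=33.8237 ⇒ V=33.8237 continue | (k=3,j=1): S=102.7207, (K−S)⁺=0.0000, hold=15.7626 ⇒ V=15.7626 continue | (k=3,j=2): S=156.1785, (K−S)⁺=0.0000, hold=4.6414 ⇒ V=4.6414 continue | (k=3,j=3): S=237.4567, (K−S)⁺=0.0000, hold=0.6321 ⇒ V=0.6321 continue  boundary S*=-
step 2: (k=2,j=0): S=83.3060, (K−S)⁺=15.2640, hold=25.1910 ⇒ V=25.1910 continue | (k=2,j=1): S=126.6600, (K−S)⁺=0.0000, hold=10.4872 ⇒ V=10.4872 continue | (k=2,j=2): S=192.5763, (K−S)⁺=0.0000, hold=2.7478 ⇒ V=2.7478 continue  boundary S*=-
step 1: (k=1,j=0): S=102.7207, (K−S)⁺=0.0000, hold=18.1817 ⇒ V=18.1817 continue | (k=1,j=1): S=156.1785, (K−S)⁺=0.0000, hold=6.8199 ⇒ V=6.8199 continue  boundary S*=-
step 0: (k=0,j=0): S=126.6600, (K−S)⁺=0.0000, hold=12.7757 ⇒ V=12.7757 continue  boundary S*=-

price = 12.7757
boundary = - - - - 54.7915 44.4356 54.7915 67.5608
tree:
12.7757
18.1817 6.8199
25.1910 10.4872 2.7478
33.8237 15.7626 4.6414 0.6321
43.7785 23.0331 7.7282 1.1950 0.0000
54.1344 32.4848 12.6322 2.2592 0.0000 0.0000
62.5329 43.7785 20.1419 4.2709 0.0000 0.0000 0.0000
69.3441 54.1344 31.0092 8.0741 0.0000 0.0000 0.0000 0.0000
74.8679 62.5329 43.7785 15.2640 0.0000 0.0000 0.0000 0.0000 0.0000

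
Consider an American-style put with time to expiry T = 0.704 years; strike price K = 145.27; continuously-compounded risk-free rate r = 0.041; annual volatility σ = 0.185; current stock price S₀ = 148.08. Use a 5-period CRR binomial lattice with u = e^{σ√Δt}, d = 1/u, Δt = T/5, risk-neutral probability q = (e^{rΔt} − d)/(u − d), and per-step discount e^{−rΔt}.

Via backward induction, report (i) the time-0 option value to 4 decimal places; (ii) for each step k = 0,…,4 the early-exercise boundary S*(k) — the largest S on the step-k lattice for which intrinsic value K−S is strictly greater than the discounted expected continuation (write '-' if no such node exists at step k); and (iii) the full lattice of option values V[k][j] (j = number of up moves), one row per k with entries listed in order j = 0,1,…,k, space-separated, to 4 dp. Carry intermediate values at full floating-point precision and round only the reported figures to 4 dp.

price = 6.5867
boundary = - - - 120.2410 128.8845
tree:
6.5867
10.7180 2.9114
16.7923 5.3256 0.7533
25.0290 9.5050 1.5927 0.0000
33.0928 16.3855 3.3677 0.0000 0.0000
40.6158 25.0290 7.1208 0.0000 0.0000 0.0000

Δt=0.14080  u=1.07188  d=0.93294  q=0.52432  discount=0.99424
step 5 (expiry): payoffs max(K−S,0) = 40.6158 25.0290 7.1208 0.0000 0.0000 0.0000
step 4: (k=4,j=0): S=112.1772, (K−S)⁺=33.0928, hold=32.2566 ⇒ V=33.0928 exercise | (k=4,j=1): S=128.8845, (K−S)⁺=16.3855, hold=15.5493 ⇒ V=16.3855 exercise | (k=4,j=2): S=148.0800, (K−S)⁺=0.0000, hold=3.3677 ⇒ V=3.3677 continue | (k=4,j=3): S=170.1344, (K−S)⁺=0.0000, hold=0.0000 ⇒ V=0.0000 continue | (k=4,j=4): S=195.4736, (K−S)⁺=0.0000, hold=0.0000 ⇒ V=0.0000 continue  boundary S*=128.8845
step 3: (k=3,j=0): S=120.2410, (K−S)⁺=25.0290, hold=24.1928 ⇒ V=25.0290 exercise | (k=3,j=1): S=138.1492, (K−S)⁺=7.1208, hold=9.5050 ⇒ V=9.5050 continue | (k=3,j=2): S=158.7246, (K−S)⁺=0.0000, hold=1.5927 ⇒ V=1.5927 continue | (k=3,j=3): S=182.3644, (K−S)⁺=0.0000, hold=0.0000 ⇒ V=0.0000 continue  boundary S*=120.2410
step 2: (k=2,j=0): S=128.8845, (K−S)⁺=16.3855, hold=16.7923 ⇒ V=16.7923 continue | (k=2,j=1): S=148.0800, (K−S)⁺=0.0000, hold=5.3256 ⇒ V=5.3256 continue | (k=2,j=2): S=170.1344, (K−S)⁺=0.0000, hold=0.7533 ⇒ V=0.7533 continue  boundary S*=-
step 1: (k=1,j=0): S=138.1492, (K−S)⁺=7.1208, hold=10.7180 ⇒ V=10.7180 continue | (k=1,j=1): S=158.7246, (K−S)⁺=0.0000, hold=2.9114 ⇒ V=2.9114 continue  boundary S*=-
step 0: (k=0,j=0): S=148.0800, (K−S)⁺=0.0000, hold=6.5867 ⇒ V=6.5867 continue  boundary S*=-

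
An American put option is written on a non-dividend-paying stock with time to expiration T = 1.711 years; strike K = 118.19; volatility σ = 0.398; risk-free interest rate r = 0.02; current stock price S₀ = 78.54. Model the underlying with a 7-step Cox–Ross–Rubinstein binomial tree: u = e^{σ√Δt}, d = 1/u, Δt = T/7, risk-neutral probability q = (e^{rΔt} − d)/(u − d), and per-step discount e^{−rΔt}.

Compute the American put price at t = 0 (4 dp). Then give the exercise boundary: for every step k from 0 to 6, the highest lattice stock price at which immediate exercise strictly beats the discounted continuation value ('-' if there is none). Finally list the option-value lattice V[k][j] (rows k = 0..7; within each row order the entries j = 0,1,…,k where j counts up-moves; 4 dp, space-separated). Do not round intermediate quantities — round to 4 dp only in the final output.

Δt=0.24443  u=1.21746  d=0.82138  q=0.46334  discount=0.99512
step 7 (expiry): payoffs max(K−S,0) = 98.3794 88.8263 74.6666 53.6789 22.5704 0.0000 0.0000 0.0000
step 6: (k=6,j=0): S=24.1187, (K−S)⁺=94.0713, hold=93.4949 ⇒ V=94.0713 exercise | (k=6,j=1): S=35.7492, (K−S)⁺=82.4408, hold=81.8644 ⇒ V=82.4408 exercise | (k=6,j=2): S=52.9881, (K−S)⁺=65.2019, hold=64.6255 ⇒ V=65.2019 exercise | (k=6,j=3): S=78.5400, (K−S)⁺=39.6500, hold=39.0736 ⇒ V=39.6500 exercise | (k=6,j=4): S=116.4135, (K−S)⁺=1.7765, hold=12.0536 ⇒ V=12.0536 continue | (k=6,j=5): S=172.5502, (K−S)⁺=0.0000, hold=0.0000 ⇒ V=0.0000 continue | (k=6,j=6): S=255.7572, (K−S)⁺=0.0000, hold=0.0000 ⇒ V=0.0000 continue  boundary S*=78.5400
step 5: (k=5,j=0): S=29.3637, (K−S)⁺=88.8263, hold=88.2500 ⇒ V=88.8263 exercise | (k=5,j=1): S=43.5234, (K−S)⁺=74.6666, hold=74.0903 ⇒ V=74.6666 exercise | (k=5,j=2): S=64.5111, (K−S)⁺=53.6789, hold=53.1025 ⇒ V=53.6789 exercise | (k=5,j=3): S=95.6196, (K−S)⁺=22.5704, hold=26.7325 ⇒ V=26.7325 continue | (k=5,j=4): S=141.7292, (K−S)⁺=0.0000, hold=6.4372 ⇒ V=6.4372 continue | (k=5,j=5): S=210.0737, (K−S)⁺=0.0000, hold=0.0000 ⇒ V=0.0000 continue  boundary S*=64.5111
step 4: (k=4,j=0): S=35.7492, (K−S)⁺=82.4408, hold=81.8644 ⇒ V=82.4408 exercise | (k=4,j=1): S=52.9881, (K−S)⁺=65.2019, hold=64.6255 ⇒ V=65.2019 exercise | (k=4,j=2): S=78.5400, (K−S)⁺=39.6500, hold=40.9927 ⇒ V=40.9927 continue | (k=4,j=3): S=116.4135, (K−S)⁺=1.7765, hold=17.2444 ⇒ V=17.2444 continue | (k=4,j=4): S=172.5502, (K−S)⁺=0.0000, hold=3.4377 ⇒ V=3.4377 continue  boundary S*=52.9881
step 3: (k=3,j=0): S=43.5234, (K−S)⁺=74.6666, hold=74.0903 ⇒ V=74.6666 exercise | (k=3,j=1): S=64.5111, (K−S)⁺=53.6789, hold=53.7216 ⇒ V=53.7216 continue | (k=3,j=2): S=95.6196, (K−S)⁺=22.5704, hold=29.8430 ⇒ V=29.8430 continue | (k=3,j=3): S=141.7292, (K−S)⁺=0.0000, hold=10.7943 ⇒ V=10.7943 continue  boundary S*=43.5234
step 2: (k=2,j=0): S=52.9881, (K−S)⁺=65.2019, hold=64.6452 ⇒ V=65.2019 exercise | (k=2,j=1): S=78.5400, (K−S)⁺=39.6500, hold=42.4497 ⇒ V=42.4497 continue | (k=2,j=2): S=116.4135, (K−S)⁺=1.7765, hold=20.9145 ⇒ V=20.9145 continue  boundary S*=52.9881
step 1: (k=1,j=0): S=64.5111, (K−S)⁺=53.6789, hold=54.3934 ⇒ V=54.3934 continue | (k=1,j=1): S=95.6196, (K−S)⁺=22.5704, hold=32.3133 ⇒ V=32.3133 continue  boundary S*=-
step 0: (k=0,j=0): S=78.5400, (K−S)⁺=39.6500, hold=43.9475 ⇒ V=43.9475 continue  boundary S*=-

price = 43.9475
boundary = - - 52.9881 43.5234 52.9881 64.5111 78.5400
tree:
43.9475
54.3934 32.3133
65.2019 42.4497 20.9145
74.6666 53.7216 29.8430 10.7943
82.4408 65.2019 40.9927 17.2444 3.4377
88.8263 74.6666 53.6789 26.7325 6.4372 0.0000
94.0713 82.4408 65.2019 39.6500 12.0536 0.0000 0.0000
98.3794 88.8263 74.6666 53.6789 22.5704 0.0000 0.0000 0.0000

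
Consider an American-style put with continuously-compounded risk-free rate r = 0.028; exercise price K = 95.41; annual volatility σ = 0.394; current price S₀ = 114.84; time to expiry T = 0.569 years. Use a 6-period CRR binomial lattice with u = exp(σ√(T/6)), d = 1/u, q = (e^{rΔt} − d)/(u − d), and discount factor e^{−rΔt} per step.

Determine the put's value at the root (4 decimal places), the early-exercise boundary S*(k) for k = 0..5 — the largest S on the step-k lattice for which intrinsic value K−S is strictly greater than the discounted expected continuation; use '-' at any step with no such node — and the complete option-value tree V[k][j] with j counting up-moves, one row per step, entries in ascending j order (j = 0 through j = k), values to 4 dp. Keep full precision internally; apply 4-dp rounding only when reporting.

Δt=0.09483  u=1.12900  d=0.88574  q=0.48063  discount=0.99735
step 6 (expiry): payoffs max(K−S,0) = 39.9565 24.7266 5.3141 0.0000 0.0000 0.0000 0.0000
step 5: (k=5,j=0): S=62.6071, (K−S)⁺=32.8029, hold=32.5499 ⇒ V=32.8029 exercise | (k=5,j=1): S=79.8015, (K−S)⁺=15.6085, hold=15.3555 ⇒ V=15.6085 exercise | (k=5,j=2): S=101.7183, (K−S)⁺=0.0000, hold=2.7526 ⇒ V=2.7526 continue | (k=5,j=3): S=129.6544, (K−S)⁺=0.0000, hold=0.0000 ⇒ V=0.0000 continue | (k=5,j=4): S=165.2628, (K−S)⁺=0.0000, hold=0.0000 ⇒ V=0.0000 continue | (k=5,j=5): S=210.6508, (K−S)⁺=0.0000, hold=0.0000 ⇒ V=0.0000 continue  boundary S*=79.8015
step 4: (k=4,j=0): S=70.6834, (K−S)⁺=24.7266, hold=24.4736 ⇒ V=24.7266 exercise | (k=4,j=1): S=90.0959, (K−S)⁺=5.3141, hold=9.4045 ⇒ V=9.4045 continue | (k=4,j=2): S=114.8400, (K−S)⁺=0.0000, hold=1.4258 ⇒ V=1.4258 continue | (k=4,j=3): S=146.3798, (K−S)⁺=0.0000, hold=0.0000 ⇒ V=0.0000 continue | (k=4,j=4): S=186.5817, (K−S)⁺=0.0000, hold=0.0000 ⇒ V=0.0000 continue  boundary S*=70.6834
step 3: (k=3,j=0): S=79.8015, (K−S)⁺=15.6085, hold=17.3163 ⇒ V=17.3163 continue | (k=3,j=1): S=101.7183, (K−S)⁺=0.0000, hold=5.5549 ⇒ V=5.5549 continue | (k=3,j=2): S=129.6544, (K−S)⁺=0.0000, hold=0.7386 ⇒ V=0.7386 continue | (k=3,j=3): S=165.2628, (K−S)⁺=0.0000, hold=0.0000 ⇒ V=0.0000 continue  boundary S*=-
step 2: (k=2,j=0): S=90.0959, (K−S)⁺=5.3141, hold=11.6324 ⇒ V=11.6324 continue | (k=2,j=1): S=114.8400, (K−S)⁺=0.0000, hold=3.2314 ⇒ V=3.2314 continue | (k=2,j=2): S=146.3798, (K−S)⁺=0.0000, hold=0.3826 ⇒ V=0.3826 continue  boundary S*=-
step 1: (k=1,j=0): S=101.7183, (K−S)⁺=0.0000, hold=7.5745 ⇒ V=7.5745 continue | (k=1,j=1): S=129.6544, (K−S)⁺=0.0000, hold=1.8572 ⇒ V=1.8572 continue  boundary S*=-
step 0: (k=0,j=0): S=114.8400, (K−S)⁺=0.0000, hold=4.8138 ⇒ V=4.8138 continue  boundary S*=-

price = 4.8138
boundary = - - - - 70.6834 79.8015
tree:
4.8138
7.5745 1.8572
11.6324 3.2314 0.3826
17.3163 5.5549 0.7386 0.0000
24.7266 9.4045 1.4258 0.0000 0.0000
32.8029 15.6085 2.7526 0.0000 0.0000 0.0000
39.9565 24.7266 5.3141 0.0000 0.0000 0.0000 0.0000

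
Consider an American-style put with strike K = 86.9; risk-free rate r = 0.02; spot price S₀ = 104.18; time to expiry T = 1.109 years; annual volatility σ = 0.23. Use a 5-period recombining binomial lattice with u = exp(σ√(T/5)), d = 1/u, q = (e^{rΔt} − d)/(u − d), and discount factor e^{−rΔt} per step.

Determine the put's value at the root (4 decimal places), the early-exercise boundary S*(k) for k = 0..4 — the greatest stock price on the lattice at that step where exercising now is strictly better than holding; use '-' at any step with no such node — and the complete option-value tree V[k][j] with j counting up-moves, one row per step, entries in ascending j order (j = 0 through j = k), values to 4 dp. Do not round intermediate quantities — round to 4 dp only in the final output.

price = 2.7296
boundary = - - - - 67.5481
tree:
2.7296
4.6798 0.7520
7.8269 1.4911 0.0000
12.6396 2.9566 0.0000 0.0000
19.3519 5.8624 0.0000 0.0000 0.0000
26.2863 11.6241 0.0000 0.0000 0.0000 0.0000

params: Δt=0.22180 u=1.11440 d=0.89734 q=0.49343 e^(-rΔt)=0.99557
t_5 payoffs: 26.2863 11.6241 0.0000 0.0000 0.0000 0.0000
t_4: node(4,0) S=67.5481 payoff=19.3519 vs cont=18.9672 → 19.3519 [stop]  node(4,1) S=83.8878 payoff=3.0122 vs cont=5.8624 → 5.8624 [wait]  node(4,2) S=104.1800 payoff=0.0000 vs cont=0.0000 → 0.0000 [wait]  node(4,3) S=129.3808 payoff=0.0000 vs cont=0.0000 → 0.0000 [wait]  node(4,4) S=160.6776 payoff=0.0000 vs cont=0.0000 → 0.0000 [wait]  ⇒ S*(4)=67.5481
t_3: node(3,0) S=75.2759 payoff=11.6241 vs cont=12.6396 → 12.6396 [wait]  node(3,1) S=93.4849 payoff=0.0000 vs cont=2.9566 → 2.9566 [wait]  node(3,2) S=116.0986 payoff=0.0000 vs cont=0.0000 → 0.0000 [wait]  node(3,3) S=144.1825 payoff=0.0000 vs cont=0.0000 → 0.0000 [wait]  ⇒ S*(3)=-
t_2: node(2,0) S=83.8878 payoff=3.0122 vs cont=7.8269 → 7.8269 [wait]  node(2,1) S=104.1800 payoff=0.0000 vs cont=1.4911 → 1.4911 [wait]  node(2,2) S=129.3808 payoff=0.0000 vs cont=0.0000 → 0.0000 [wait]  ⇒ S*(2)=-
t_1: node(1,0) S=93.4849 payoff=0.0000 vs cont=4.6798 → 4.6798 [wait]  node(1,1) S=116.0986 payoff=0.0000 vs cont=0.7520 → 0.7520 [wait]  ⇒ S*(1)=-
t_0: node(0,0) S=104.1800 payoff=0.0000 vs cont=2.7296 → 2.7296 [wait]  ⇒ S*(0)=-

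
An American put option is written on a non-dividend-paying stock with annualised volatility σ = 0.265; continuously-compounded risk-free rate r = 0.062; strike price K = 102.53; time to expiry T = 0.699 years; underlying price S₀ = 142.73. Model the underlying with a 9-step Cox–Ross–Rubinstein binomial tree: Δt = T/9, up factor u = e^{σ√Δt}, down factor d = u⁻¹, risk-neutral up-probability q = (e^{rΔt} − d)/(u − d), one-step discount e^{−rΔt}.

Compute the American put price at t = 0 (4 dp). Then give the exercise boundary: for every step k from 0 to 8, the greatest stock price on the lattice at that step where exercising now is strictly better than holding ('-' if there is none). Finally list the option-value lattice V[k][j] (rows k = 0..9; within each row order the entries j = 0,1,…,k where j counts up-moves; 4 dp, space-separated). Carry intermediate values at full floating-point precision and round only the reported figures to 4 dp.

price = 0.5236
boundary = - - - - - - - 85.1138 91.6376
tree:
0.5236
0.9212 0.1528
1.5976 0.2908 0.0239
2.7232 0.5492 0.0494 0.0000
4.5448 1.0278 0.1022 0.0000 0.0000
7.3870 1.9021 0.2114 0.0000 0.0000 0.0000
11.6048 3.4715 0.4372 0.0000 0.0000 0.0000 0.0000
17.4162 6.2233 0.9043 0.0000 0.0000 0.0000 0.0000 0.0000
23.4755 10.8924 1.8703 0.0000 0.0000 0.0000 0.0000 0.0000 0.0000
29.1035 17.4162 3.8686 0.0000 0.0000 0.0000 0.0000 0.0000 0.0000 0.0000

Δt=0.07767  u=1.07665  d=0.92881  q=0.51420  discount=0.99520
step 9 (expiry): payoffs max(K−S,0) = 29.1035 17.4162 3.8686 0.0000 0.0000 0.0000 0.0000 0.0000 0.0000 0.0000
step 8: (k=8,j=0): S=79.0545, (K−S)⁺=23.4755, hold=22.9830 ⇒ V=23.4755 exercise | (k=8,j=1): S=91.6376, (K−S)⁺=10.8924, hold=10.3999 ⇒ V=10.8924 exercise | (k=8,j=2): S=106.2236, (K−S)⁺=0.0000, hold=1.8703 ⇒ V=1.8703 continue | (k=8,j=3): S=123.1312, (K−S)⁺=0.0000, hold=0.0000 ⇒ V=0.0000 continue | (k=8,j=4): S=142.7300, (K−S)⁺=0.0000, hold=0.0000 ⇒ V=0.0000 continue | (k=8,j=5): S=165.4483, (K−S)⁺=0.0000, hold=0.0000 ⇒ V=0.0000 continue | (k=8,j=6): S=191.7828, (K−S)⁺=0.0000, hold=0.0000 ⇒ V=0.0000 continue | (k=8,j=7): S=222.3089, (K−S)⁺=0.0000, hold=0.0000 ⇒ V=0.0000 continue | (k=8,j=8): S=257.6938, (K−S)⁺=0.0000, hold=0.0000 ⇒ V=0.0000 continue  boundary S*=91.6376
step 7: (k=7,j=0): S=85.1138, (K−S)⁺=17.4162, hold=16.9236 ⇒ V=17.4162 exercise | (k=7,j=1): S=98.6614, (K−S)⁺=3.8686, hold=6.2233 ⇒ V=6.2233 continue | (k=7,j=2): S=114.3654, (K−S)⁺=0.0000, hold=0.9043 ⇒ V=0.9043 continue | (k=7,j=3): S=132.5689, (K−S)⁺=0.0000, hold=0.0000 ⇒ V=0.0000 continue | (k=7,j=4): S=153.6699, (K−S)⁺=0.0000, hold=0.0000 ⇒ V=0.0000 continue | (k=7,j=5): S=178.1296, (K−S)⁺=0.0000, hold=0.0000 ⇒ V=0.0000 continue | (k=7,j=6): S=206.4825, (K−S)⁺=0.0000, hold=0.0000 ⇒ V=0.0000 continue | (k=7,j=7): S=239.3483, (K−S)⁺=0.0000, hold=0.0000 ⇒ V=0.0000 continue  boundary S*=85.1138
step 6: (k=6,j=0): S=91.6376, (K−S)⁺=10.8924, hold=11.6048 ⇒ V=11.6048 continue | (k=6,j=1): S=106.2236, (K−S)⁺=0.0000, hold=3.4715 ⇒ V=3.4715 continue | (k=6,j=2): S=123.1312, (K−S)⁺=0.0000, hold=0.4372 ⇒ V=0.4372 continue | (k=6,j=3): S=142.7300, (K−S)⁺=0.0000, hold=0.0000 ⇒ V=0.0000 continue | (k=6,j=4): S=165.4483, (K−S)⁺=0.0000, hold=0.0000 ⇒ V=0.0000 continue | (k=6,j=5): S=191.7828, (K−S)⁺=0.0000, hold=0.0000 ⇒ V=0.0000 continue | (k=6,j=6): S=222.3089, (K−S)⁺=0.0000, hold=0.0000 ⇒ V=0.0000 continue  boundary S*=-
step 5: (k=5,j=0): S=98.6614, (K−S)⁺=3.8686, hold=7.3870 ⇒ V=7.3870 continue | (k=5,j=1): S=114.3654, (K−S)⁺=0.0000, hold=1.9021 ⇒ V=1.9021 continue | (k=5,j=2): S=132.5689, (K−S)⁺=0.0000, hold=0.2114 ⇒ V=0.2114 continue | (k=5,j=3): S=153.6699, (K−S)⁺=0.0000, hold=0.0000 ⇒ V=0.0000 continue | (k=5,j=4): S=178.1296, (K−S)⁺=0.0000, hold=0.0000 ⇒ V=0.0000 continue | (k=5,j=5): S=206.4825, (K−S)⁺=0.0000, hold=0.0000 ⇒ V=0.0000 continue  boundary S*=-
step 4: (k=4,j=0): S=106.2236, (K−S)⁺=0.0000, hold=4.5448 ⇒ V=4.5448 continue | (k=4,j=1): S=123.1312, (K−S)⁺=0.0000, hold=1.0278 ⇒ V=1.0278 continue | (k=4,j=2): S=142.7300, (K−S)⁺=0.0000, hold=0.1022 ⇒ V=0.1022 continue | (k=4,j=3): S=165.4483, (K−S)⁺=0.0000, hold=0.0000 ⇒ V=0.0000 continue | (k=4,j=4): S=191.7828, (K−S)⁺=0.0000, hold=0.0000 ⇒ V=0.0000 continue  boundary S*=-
step 3: (k=3,j=0): S=114.3654, (K−S)⁺=0.0000, hold=2.7232 ⇒ V=2.7232 continue | (k=3,j=1): S=132.5689, (K−S)⁺=0.0000, hold=0.5492 ⇒ V=0.5492 continue | (k=3,j=2): S=153.6699, (K−S)⁺=0.0000, hold=0.0494 ⇒ V=0.0494 continue | (k=3,j=3): S=178.1296, (K−S)⁺=0.0000, hold=0.0000 ⇒ V=0.0000 continue  boundary S*=-
step 2: (k=2,j=0): S=123.1312, (K−S)⁺=0.0000, hold=1.5976 ⇒ V=1.5976 continue | (k=2,j=1): S=142.7300, (K−S)⁺=0.0000, hold=0.2908 ⇒ V=0.2908 continue | (k=2,j=2): S=165.4483, (K−S)⁺=0.0000, hold=0.0239 ⇒ V=0.0239 continue  boundary S*=-
step 1: (k=1,j=0): S=132.5689, (K−S)⁺=0.0000, hold=0.9212 ⇒ V=0.9212 continue | (k=1,j=1): S=153.6699, (K−S)⁺=0.0000, hold=0.1528 ⇒ V=0.1528 continue  boundary S*=-
step 0: (k=0,j=0): S=142.7300, (K−S)⁺=0.0000, hold=0.5236 ⇒ V=0.5236 continue  boundary S*=-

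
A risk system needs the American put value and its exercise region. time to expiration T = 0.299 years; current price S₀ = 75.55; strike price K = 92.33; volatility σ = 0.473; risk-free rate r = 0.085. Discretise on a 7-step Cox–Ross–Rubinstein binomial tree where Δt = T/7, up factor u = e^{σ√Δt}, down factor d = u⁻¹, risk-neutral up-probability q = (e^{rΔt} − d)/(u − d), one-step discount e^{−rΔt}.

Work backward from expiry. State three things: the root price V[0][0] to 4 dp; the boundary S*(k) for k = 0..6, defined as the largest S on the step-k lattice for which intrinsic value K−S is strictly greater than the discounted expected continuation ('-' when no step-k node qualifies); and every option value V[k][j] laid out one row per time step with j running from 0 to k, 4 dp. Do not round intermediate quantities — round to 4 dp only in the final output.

params: Δt=0.04271 u=1.10269 d=0.90687 q=0.49415 e^(-rΔt)=0.99638
t_7 payoffs: 54.2193 45.9898 35.9833 23.8160 9.0214 0.0000 0.0000 0.0000
t_6: node(6,0) S=42.0245 payoff=50.3055 vs cont=49.9709 → 50.3055 [stop]  node(6,1) S=51.0991 payoff=41.2309 vs cont=40.8963 → 41.2309 [stop]  node(6,2) S=62.1332 payoff=30.1968 vs cont=29.8622 → 30.1968 [stop]  node(6,3) S=75.5500 payoff=16.7800 vs cont=16.4454 → 16.7800 [stop]  node(6,4) S=91.8639 payoff=0.4661 vs cont=4.5469 → 4.5469 [wait]  node(6,5) S=111.7007 payoff=0.0000 vs cont=0.0000 → 0.0000 [wait]  node(6,6) S=135.8208 payoff=0.0000 vs cont=0.0000 → 0.0000 [wait]  ⇒ S*(6)=75.5500
t_5: node(5,0) S=46.3402 payoff=45.9898 vs cont=45.6552 → 45.9898 [stop]  node(5,1) S=56.3467 payoff=35.9833 vs cont=35.6487 → 35.9833 [stop]  node(5,2) S=68.5140 payoff=23.8160 vs cont=23.4814 → 23.8160 [stop]  node(5,3) S=83.3086 payoff=9.0214 vs cont=10.6961 → 10.6961 [wait]  node(5,4) S=101.2979 payoff=0.0000 vs cont=2.2917 → 2.2917 [wait]  node(5,5) S=123.1717 payoff=0.0000 vs cont=0.0000 → 0.0000 [wait]  ⇒ S*(5)=68.5140
t_4: node(4,0) S=51.0991 payoff=41.2309 vs cont=40.8963 → 41.2309 [stop]  node(4,1) S=62.1332 payoff=30.1968 vs cont=29.8622 → 30.1968 [stop]  node(4,2) S=75.5500 payoff=16.7800 vs cont=17.2699 → 17.2699 [wait]  node(4,3) S=91.8639 payoff=0.4661 vs cont=6.5193 → 6.5193 [wait]  node(4,4) S=111.7007 payoff=0.0000 vs cont=1.1550 → 1.1550 [wait]  ⇒ S*(4)=62.1332
t_3: node(3,0) S=56.3467 payoff=35.9833 vs cont=35.6487 → 35.9833 [stop]  node(3,1) S=68.5140 payoff=23.8160 vs cont=23.7226 → 23.8160 [stop]  node(3,2) S=83.3086 payoff=9.0214 vs cont=11.9141 → 11.9141 [wait]  node(3,3) S=101.2979 payoff=0.0000 vs cont=3.8545 → 3.8545 [wait]  ⇒ S*(3)=68.5140
t_2: node(2,0) S=62.1332 payoff=30.1968 vs cont=29.8622 → 30.1968 [stop]  node(2,1) S=75.5500 payoff=16.7800 vs cont=17.8696 → 17.8696 [wait]  node(2,2) S=91.8639 payoff=0.4661 vs cont=7.9027 → 7.9027 [wait]  ⇒ S*(2)=62.1332
t_1: node(1,0) S=68.5140 payoff=23.8160 vs cont=24.0179 → 24.0179 [wait]  node(1,1) S=83.3086 payoff=9.0214 vs cont=12.8975 → 12.8975 [wait]  ⇒ S*(1)=-
t_0: node(0,0) S=75.5500 payoff=16.7800 vs cont=18.4556 → 18.4556 [wait]  ⇒ S*(0)=-

price = 18.4556
boundary = - - 62.1332 68.5140 62.1332 68.5140 75.5500
tree:
18.4556
24.0179 12.8975
30.1968 17.8696 7.9027
35.9833 23.8160 11.9141 3.8545
41.2309 30.1968 17.2699 6.5193 1.1550
45.9898 35.9833 23.8160 10.6961 2.2917 0.0000
50.3055 41.2309 30.1968 16.7800 4.5469 0.0000 0.0000
54.2193 45.9898 35.9833 23.8160 9.0214 0.0000 0.0000 0.0000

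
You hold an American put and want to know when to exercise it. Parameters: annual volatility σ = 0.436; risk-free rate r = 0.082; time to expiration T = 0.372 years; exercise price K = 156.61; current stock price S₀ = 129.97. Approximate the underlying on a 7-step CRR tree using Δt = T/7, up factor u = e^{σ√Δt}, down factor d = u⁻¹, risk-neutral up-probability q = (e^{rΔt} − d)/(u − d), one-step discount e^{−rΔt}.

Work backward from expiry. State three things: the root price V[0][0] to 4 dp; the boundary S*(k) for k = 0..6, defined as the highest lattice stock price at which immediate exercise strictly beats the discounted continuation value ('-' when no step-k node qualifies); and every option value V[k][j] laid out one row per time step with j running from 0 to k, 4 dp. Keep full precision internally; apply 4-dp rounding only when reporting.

price = 29.9552
boundary = - - 106.3020 117.5418 106.3020 117.5418 129.9700
tree:
29.9552
39.4957 20.5468
50.3080 28.8820 12.2775
60.4730 39.0682 18.8095 5.7636
69.6660 50.3080 27.7643 9.8969 1.6241
77.9799 60.4730 39.0682 16.5490 3.2403 0.0000
85.4989 69.6660 50.3080 26.6400 6.4647 0.0000 0.0000
92.2988 77.9799 60.4730 39.0682 12.8977 0.0000 0.0000 0.0000

Δt=0.05314  u=1.10573  d=0.90438  q=0.49658  discount=0.99565
step 7 (expiry): payoffs max(K−S,0) = 92.2988 77.9799 60.4730 39.0682 12.8977 0.0000 0.0000 0.0000
step 6: (k=6,j=0): S=71.1111, (K−S)⁺=85.4989, hold=84.8179 ⇒ V=85.4989 exercise | (k=6,j=1): S=86.9440, (K−S)⁺=69.6660, hold=68.9850 ⇒ V=69.6660 exercise | (k=6,j=2): S=106.3020, (K−S)⁺=50.3080, hold=49.6271 ⇒ V=50.3080 exercise | (k=6,j=3): S=129.9700, (K−S)⁺=26.6400, hold=25.9590 ⇒ V=26.6400 exercise | (k=6,j=4): S=158.9077, (K−S)⁺=0.0000, hold=6.4647 ⇒ V=6.4647 continue | (k=6,j=5): S=194.2883, (K−S)⁺=0.0000, hold=0.0000 ⇒ V=0.0000 continue | (k=6,j=6): S=237.5465, (K−S)⁺=0.0000, hold=0.0000 ⇒ V=0.0000 continue  boundary S*=129.9700
step 5: (k=5,j=0): S=78.6301, (K−S)⁺=77.9799, hold=77.2990 ⇒ V=77.9799 exercise | (k=5,j=1): S=96.1370, (K−S)⁺=60.4730, hold=59.7921 ⇒ V=60.4730 exercise | (k=5,j=2): S=117.5418, (K−S)⁺=39.0682, hold=38.3873 ⇒ V=39.0682 exercise | (k=5,j=3): S=143.7123, (K−S)⁺=12.8977, hold=16.5490 ⇒ V=16.5490 continue | (k=5,j=4): S=175.7097, (K−S)⁺=0.0000, hold=3.2403 ⇒ V=3.2403 continue | (k=5,j=5): S=214.8313, (K−S)⁺=0.0000, hold=0.0000 ⇒ V=0.0000 continue  boundary S*=117.5418
step 4: (k=4,j=0): S=86.9440, (K−S)⁺=69.6660, hold=68.9850 ⇒ V=69.6660 exercise | (k=4,j=1): S=106.3020, (K−S)⁺=50.3080, hold=49.6271 ⇒ V=50.3080 exercise | (k=4,j=2): S=129.9700, (K−S)⁺=26.6400, hold=27.7643 ⇒ V=27.7643 continue | (k=4,j=3): S=158.9077, (K−S)⁺=0.0000, hold=9.8969 ⇒ V=9.8969 continue | (k=4,j=4): S=194.2883, (K−S)⁺=0.0000, hold=1.6241 ⇒ V=1.6241 continue  boundary S*=106.3020
step 3: (k=3,j=0): S=96.1370, (K−S)⁺=60.4730, hold=59.7921 ⇒ V=60.4730 exercise | (k=3,j=1): S=117.5418, (K−S)⁺=39.0682, hold=38.9432 ⇒ V=39.0682 exercise | (k=3,j=2): S=143.7123, (K−S)⁺=12.8977, hold=18.8095 ⇒ V=18.8095 continue | (k=3,j=3): S=175.7097, (K−S)⁺=0.0000, hold=5.7636 ⇒ V=5.7636 continue  boundary S*=117.5418
step 2: (k=2,j=0): S=106.3020, (K−S)⁺=50.3080, hold=49.6271 ⇒ V=50.3080 exercise | (k=2,j=1): S=129.9700, (K−S)⁺=26.6400, hold=28.8820 ⇒ V=28.8820 continue | (k=2,j=2): S=158.9077, (K−S)⁺=0.0000, hold=12.2775 ⇒ V=12.2775 continue  boundary S*=106.3020
step 1: (k=1,j=0): S=117.5418, (K−S)⁺=39.0682, hold=39.4957 ⇒ V=39.4957 continue | (k=1,j=1): S=143.7123, (K−S)⁺=12.8977, hold=20.5468 ⇒ V=20.5468 continue  boundary S*=-
step 0: (k=0,j=0): S=129.9700, (K−S)⁺=26.6400, hold=29.9552 ⇒ V=29.9552 continue  boundary S*=-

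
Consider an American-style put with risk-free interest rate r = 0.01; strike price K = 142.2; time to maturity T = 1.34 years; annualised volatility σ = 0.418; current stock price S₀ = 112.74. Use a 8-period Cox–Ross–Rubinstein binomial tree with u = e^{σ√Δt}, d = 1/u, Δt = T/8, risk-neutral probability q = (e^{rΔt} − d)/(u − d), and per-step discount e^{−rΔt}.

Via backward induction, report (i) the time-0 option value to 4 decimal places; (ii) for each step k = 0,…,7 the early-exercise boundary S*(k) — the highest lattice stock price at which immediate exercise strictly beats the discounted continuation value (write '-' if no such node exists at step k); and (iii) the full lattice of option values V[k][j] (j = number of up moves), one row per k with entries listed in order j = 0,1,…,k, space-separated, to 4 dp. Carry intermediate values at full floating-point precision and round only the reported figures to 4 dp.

price = 41.1414
boundary = - - - 67.4821 56.8712 67.4821 80.0728 95.0127
tree:
41.1414
51.7960 28.8940
63.2287 38.6818 17.6105
74.7179 50.0901 25.5483 8.4386
85.3288 62.4549 35.8852 13.6139 2.4478
94.2713 74.7179 48.4134 21.4386 4.5592 0.0000
101.8076 85.3288 62.1272 32.6328 8.4918 0.0000 0.0000
108.1589 94.2713 74.7179 47.1873 15.8167 0.0000 0.0000 0.0000
113.5116 101.8076 85.3288 62.1272 29.4600 0.0000 0.0000 0.0000 0.0000

Δt=0.16750, u=1.18658, d=0.84276, q=0.46221, disc=e^(-rΔt)=0.99833
k=8 terminal: V=max(K-S,0) → 113.5116 101.8076 85.3288 62.1272 29.4600 0.0000 0.0000 0.0000 0.0000
k=7: j=0 S=34.0411 intr=108.1589 cont=107.9210 V=108.1589[EX]; j=1 S=47.9287 intr=94.2713 cont=94.0333 V=94.2713[EX]; j=2 S=67.4821 intr=74.7179 cont=74.4799 V=74.7179[EX]; j=3 S=95.0127 intr=47.1873 cont=46.9493 V=47.1873[EX]; j=4 S=133.7748 intr=8.4252 cont=15.8167 V=15.8167[hold]; j=5 S=188.3507 intr=0.0000 cont=0.0000 V=0.0000[hold]; j=6 S=265.1919 intr=0.0000 cont=0.0000 V=0.0000[hold]; j=7 S=373.3818 intr=0.0000 cont=0.0000 V=0.0000[hold]  S*(7)=95.0127
k=6: j=0 S=40.3924 intr=101.8076 cont=101.5696 V=101.8076[EX]; j=1 S=56.8712 intr=85.3288 cont=85.0908 V=85.3288[EX]; j=2 S=80.0728 intr=62.1272 cont=61.8892 V=62.1272[EX]; j=3 S=112.7400 intr=29.4600 cont=32.6328 V=32.6328[hold]; j=4 S=158.7343 intr=0.0000 cont=8.4918 V=8.4918[hold]; j=5 S=223.4929 intr=0.0000 cont=0.0000 V=0.0000[hold]; j=6 S=314.6710 intr=0.0000 cont=0.0000 V=0.0000[hold]  S*(6)=80.0728
k=5: j=0 S=47.9287 intr=94.2713 cont=94.0333 V=94.2713[EX]; j=1 S=67.4821 intr=74.7179 cont=74.4799 V=74.7179[EX]; j=2 S=95.0127 intr=47.1873 cont=48.4134 V=48.4134[hold]; j=3 S=133.7748 intr=8.4252 cont=21.4386 V=21.4386[hold]; j=4 S=188.3507 intr=0.0000 cont=4.5592 V=4.5592[hold]; j=5 S=265.1919 intr=0.0000 cont=0.0000 V=0.0000[hold]  S*(5)=67.4821
k=4: j=0 S=56.8712 intr=85.3288 cont=85.0908 V=85.3288[EX]; j=1 S=80.0728 intr=62.1272 cont=62.4549 V=62.4549[hold]; j=2 S=112.7400 intr=29.4600 cont=35.8852 V=35.8852[hold]; j=3 S=158.7343 intr=0.0000 cont=13.6139 V=13.6139[hold]; j=4 S=223.4929 intr=0.0000 cont=2.4478 V=2.4478[hold]  S*(4)=56.8712
k=3: j=0 S=67.4821 intr=74.7179 cont=74.6311 V=74.7179[EX]; j=1 S=95.0127 intr=47.1873 cont=50.0901 V=50.0901[hold]; j=2 S=133.7748 intr=8.4252 cont=25.5483 V=25.5483[hold]; j=3 S=188.3507 intr=0.0000 cont=8.4386 V=8.4386[hold]  S*(3)=67.4821
k=2: j=0 S=80.0728 intr=62.1272 cont=63.2287 V=63.2287[hold]; j=1 S=112.7400 intr=29.4600 cont=38.6818 V=38.6818[hold]; j=2 S=158.7343 intr=0.0000 cont=17.6105 V=17.6105[hold]  S*(2)=-
k=1: j=0 S=95.0127 intr=47.1873 cont=51.7960 V=51.7960[hold]; j=1 S=133.7748 intr=8.4252 cont=28.8940 V=28.8940[hold]  S*(1)=-
k=0: j=0 S=112.7400 intr=29.4600 cont=41.1414 V=41.1414[hold]  S*(0)=-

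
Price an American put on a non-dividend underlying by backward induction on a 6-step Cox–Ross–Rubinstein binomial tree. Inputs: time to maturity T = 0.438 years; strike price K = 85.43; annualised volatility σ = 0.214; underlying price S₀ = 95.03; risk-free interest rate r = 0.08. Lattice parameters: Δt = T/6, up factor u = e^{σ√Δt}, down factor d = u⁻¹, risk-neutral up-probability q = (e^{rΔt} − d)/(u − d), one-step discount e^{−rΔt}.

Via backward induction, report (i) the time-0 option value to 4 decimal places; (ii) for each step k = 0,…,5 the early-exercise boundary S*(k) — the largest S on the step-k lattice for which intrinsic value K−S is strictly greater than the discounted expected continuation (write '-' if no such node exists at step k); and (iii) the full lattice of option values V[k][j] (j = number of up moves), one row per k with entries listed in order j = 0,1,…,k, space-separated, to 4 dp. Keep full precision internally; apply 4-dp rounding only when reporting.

price = 1.0865
boundary = - - - - 75.4081 79.8966
tree:
1.0865
1.9803 0.3252
3.5264 0.6645 0.0352
6.0834 1.3529 0.0762 0.0000
10.0219 2.7427 0.1653 0.0000 0.0000
14.2584 5.5334 0.3586 0.0000 0.0000 0.0000
18.2568 10.0219 0.7776 0.0000 0.0000 0.0000 0.0000

params: Δt=0.07300 u=1.05952 d=0.94382 q=0.53617 e^(-rΔt)=0.99418
t_6 payoffs: 18.2568 10.0219 0.7776 0.0000 0.0000 0.0000 0.0000
t_5: node(5,0) S=71.1716 payoff=14.2584 vs cont=13.7609 → 14.2584 [stop]  node(5,1) S=79.8966 payoff=5.5334 vs cont=5.0359 → 5.5334 [stop]  node(5,2) S=89.6912 payoff=0.0000 vs cont=0.3586 → 0.3586 [wait]  node(5,3) S=100.6866 payoff=0.0000 vs cont=0.0000 → 0.0000 [wait]  node(5,4) S=113.0298 payoff=0.0000 vs cont=0.0000 → 0.0000 [wait]  node(5,5) S=126.8862 payoff=0.0000 vs cont=0.0000 → 0.0000 [wait]  ⇒ S*(5)=79.8966
t_4: node(4,0) S=75.4081 payoff=10.0219 vs cont=9.5245 → 10.0219 [stop]  node(4,1) S=84.6524 payoff=0.7776 vs cont=2.7427 → 2.7427 [wait]  node(4,2) S=95.0300 payoff=0.0000 vs cont=0.1653 → 0.1653 [wait]  node(4,3) S=106.6798 payoff=0.0000 vs cont=0.0000 → 0.0000 [wait]  node(4,4) S=119.7578 payoff=0.0000 vs cont=0.0000 → 0.0000 [wait]  ⇒ S*(4)=75.4081
t_3: node(3,0) S=79.8966 payoff=5.5334 vs cont=6.0834 → 6.0834 [wait]  node(3,1) S=89.6912 payoff=0.0000 vs cont=1.3529 → 1.3529 [wait]  node(3,2) S=100.6866 payoff=0.0000 vs cont=0.0762 → 0.0762 [wait]  node(3,3) S=113.0298 payoff=0.0000 vs cont=0.0000 → 0.0000 [wait]  ⇒ S*(3)=-
t_2: node(2,0) S=84.6524 payoff=0.7776 vs cont=3.5264 → 3.5264 [wait]  node(2,1) S=95.0300 payoff=0.0000 vs cont=0.6645 → 0.6645 [wait]  node(2,2) S=106.6798 payoff=0.0000 vs cont=0.0352 → 0.0352 [wait]  ⇒ S*(2)=-
t_1: node(1,0) S=89.6912 payoff=0.0000 vs cont=1.9803 → 1.9803 [wait]  node(1,1) S=100.6866 payoff=0.0000 vs cont=0.3252 → 0.3252 [wait]  ⇒ S*(1)=-
t_0: node(0,0) S=95.0300 payoff=0.0000 vs cont=1.0865 → 1.0865 [wait]  ⇒ S*(0)=-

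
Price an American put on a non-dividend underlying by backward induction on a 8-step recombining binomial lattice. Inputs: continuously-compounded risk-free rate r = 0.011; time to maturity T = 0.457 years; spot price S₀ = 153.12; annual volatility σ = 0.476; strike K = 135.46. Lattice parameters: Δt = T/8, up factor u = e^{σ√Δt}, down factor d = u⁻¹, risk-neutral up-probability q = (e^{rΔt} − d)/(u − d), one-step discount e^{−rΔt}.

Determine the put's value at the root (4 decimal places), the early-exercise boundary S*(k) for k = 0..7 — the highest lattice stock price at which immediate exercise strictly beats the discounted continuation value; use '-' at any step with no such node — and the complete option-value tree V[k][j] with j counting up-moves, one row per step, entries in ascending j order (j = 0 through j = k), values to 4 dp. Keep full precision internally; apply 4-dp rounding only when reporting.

Δt=0.05713, u=1.12049, d=0.89246, q=0.47435, disc=e^(-rΔt)=0.99937
k=8 terminal: V=max(K-S,0) → 73.8344 58.0888 38.3203 13.5009 0.0000 0.0000 0.0000 0.0000 0.0000
k=7: j=0 S=69.0510 intr=66.4090 cont=66.3239 V=66.4090[EX]; j=1 S=86.6938 intr=48.7662 cont=48.6811 V=48.7662[EX]; j=2 S=108.8443 intr=26.6157 cont=26.5307 V=26.6157[EX]; j=3 S=136.6542 intr=0.0000 cont=7.0923 V=7.0923[hold]; j=4 S=171.5698 intr=0.0000 cont=0.0000 V=0.0000[hold]; j=5 S=215.4063 intr=0.0000 cont=0.0000 V=0.0000[hold]; j=6 S=270.4431 intr=0.0000 cont=0.0000 V=0.0000[hold]; j=7 S=339.5421 intr=0.0000 cont=0.0000 V=0.0000[hold]  S*(7)=108.8443
k=6: j=0 S=77.3712 intr=58.0888 cont=58.0038 V=58.0888[EX]; j=1 S=97.1397 intr=38.3203 cont=38.2352 V=38.3203[EX]; j=2 S=121.9591 intr=13.5009 cont=17.3440 V=17.3440[hold]; j=3 S=153.1200 intr=0.0000 cont=3.7258 V=3.7258[hold]; j=4 S=192.2426 intr=0.0000 cont=0.0000 V=0.0000[hold]; j=5 S=241.3610 intr=0.0000 cont=0.0000 V=0.0000[hold]; j=6 S=303.0294 intr=0.0000 cont=0.0000 V=0.0000[hold]  S*(6)=97.1397
k=5: j=0 S=86.6938 intr=48.7662 cont=48.6811 V=48.7662[EX]; j=1 S=108.8443 intr=26.6157 cont=28.3525 V=28.3525[hold]; j=2 S=136.6542 intr=0.0000 cont=10.8774 V=10.8774[hold]; j=3 S=171.5698 intr=0.0000 cont=1.9572 V=1.9572[hold]; j=4 S=215.4063 intr=0.0000 cont=0.0000 V=0.0000[hold]; j=5 S=270.4431 intr=0.0000 cont=0.0000 V=0.0000[hold]  S*(5)=86.6938
k=4: j=0 S=97.1397 intr=38.3203 cont=39.0585 V=39.0585[hold]; j=1 S=121.9591 intr=13.5009 cont=20.0507 V=20.0507[hold]; j=2 S=153.1200 intr=0.0000 cont=6.6420 V=6.6420[hold]; j=3 S=192.2426 intr=0.0000 cont=1.0282 V=1.0282[hold]; j=4 S=241.3610 intr=0.0000 cont=0.0000 V=0.0000[hold]  S*(4)=-
k=3: j=0 S=108.8443 intr=26.6157 cont=30.0234 V=30.0234[hold]; j=1 S=136.6542 intr=0.0000 cont=13.6817 V=13.6817[hold]; j=2 S=171.5698 intr=0.0000 cont=3.9766 V=3.9766[hold]; j=3 S=215.4063 intr=0.0000 cont=0.5401 V=0.5401[hold]  S*(3)=-
k=2: j=0 S=121.9591 intr=13.5009 cont=22.2578 V=22.2578[hold]; j=1 S=153.1200 intr=0.0000 cont=9.0725 V=9.0725[hold]; j=2 S=192.2426 intr=0.0000 cont=2.3451 V=2.3451[hold]  S*(2)=-
k=1: j=0 S=136.6542 intr=0.0000 cont=15.9933 V=15.9933[hold]; j=1 S=171.5698 intr=0.0000 cont=5.8777 V=5.8777[hold]  S*(1)=-
k=0: j=0 S=153.1200 intr=0.0000 cont=11.1880 V=11.1880[hold]  S*(0)=-

price = 11.1880
boundary = - - - - - 86.6938 97.1397 108.8443
tree:
11.1880
15.9933 5.8777
22.2578 9.0725 2.3451
30.0234 13.6817 3.9766 0.5401
39.0585 20.0507 6.6420 1.0282 0.0000
48.7662 28.3525 10.8774 1.9572 0.0000 0.0000
58.0888 38.3203 17.3440 3.7258 0.0000 0.0000 0.0000
66.4090 48.7662 26.6157 7.0923 0.0000 0.0000 0.0000 0.0000
73.8344 58.0888 38.3203 13.5009 0.0000 0.0000 0.0000 0.0000 0.0000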